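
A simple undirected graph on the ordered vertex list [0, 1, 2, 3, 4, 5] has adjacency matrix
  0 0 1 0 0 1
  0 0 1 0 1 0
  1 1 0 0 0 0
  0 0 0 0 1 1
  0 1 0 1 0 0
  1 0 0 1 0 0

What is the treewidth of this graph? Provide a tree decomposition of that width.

Each bag holds 3 vertices, so the decomposition has width 2, which upper-bounds the treewidth. Since 4–3–5–0–2–1–4 is a cycle in G, G is not acyclic. Forests are exactly the graphs of treewidth ≤ 1, so tw(G) ≥ 2. Hence tw(G) = 2 exactly.

Treewidth 2.
One optimal decomposition is:
Bags: B1 = {3, 4, 5}  B2 = {0, 4, 5}  B3 = {0, 2, 4}  B4 = {1, 2, 4}
Tree: B1–B2, B2–B3, B3–B4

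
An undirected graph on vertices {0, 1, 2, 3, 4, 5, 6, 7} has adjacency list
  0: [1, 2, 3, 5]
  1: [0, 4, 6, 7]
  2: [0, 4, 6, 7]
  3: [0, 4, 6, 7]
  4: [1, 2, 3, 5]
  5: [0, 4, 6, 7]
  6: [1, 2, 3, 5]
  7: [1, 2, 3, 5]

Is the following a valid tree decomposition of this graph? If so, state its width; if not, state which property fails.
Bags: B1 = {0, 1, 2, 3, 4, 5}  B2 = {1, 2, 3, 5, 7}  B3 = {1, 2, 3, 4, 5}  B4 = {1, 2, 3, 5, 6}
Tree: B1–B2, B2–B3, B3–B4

No — bags containing vertex 4 are not connected in the tree.

A tree decomposition must satisfy three properties: every vertex lies in some bag; for every edge, both endpoints lie together in some bag; and for every vertex, the bags containing it form a connected subtree. Here bags containing vertex 4 are not connected in the tree, so the decomposition is invalid.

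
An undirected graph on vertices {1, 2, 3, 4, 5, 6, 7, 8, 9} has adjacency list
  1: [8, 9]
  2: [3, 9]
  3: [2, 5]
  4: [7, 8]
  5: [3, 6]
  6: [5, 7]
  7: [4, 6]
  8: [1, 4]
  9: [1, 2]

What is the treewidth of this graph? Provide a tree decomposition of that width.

Treewidth 2.
Bags: B1 = {2, 3, 5}  B2 = {2, 5, 9}  B3 = {1, 5, 9}  B4 = {1, 5, 8}  B5 = {4, 5, 8}  B6 = {4, 5, 7}  B7 = {5, 6, 7}
Tree: B1–B2, B2–B3, B3–B4, B4–B5, B5–B6, B6–B7

Each bag holds 3 vertices, so the decomposition has width 2, which upper-bounds the treewidth. The edges 5–3–2–9–1–8–4–7–6–5 form a cycle, so G is not a tree and its treewidth is at least 2. The upper and lower bounds meet at 2, so that is the treewidth.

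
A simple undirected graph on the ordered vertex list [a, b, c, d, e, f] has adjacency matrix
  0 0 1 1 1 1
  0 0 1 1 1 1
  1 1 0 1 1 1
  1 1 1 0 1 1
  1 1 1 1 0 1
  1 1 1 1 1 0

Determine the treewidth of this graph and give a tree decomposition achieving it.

The largest bag has 5 vertices, giving width 4; this decomposition certifies tw(G) ≤ 4. On the other hand G contains the 5-clique {a, c, d, e, f}. A clique must lie in a single bag of any decomposition, so no decomposition can have width below 4. Therefore the treewidth is 4.

Treewidth 4.
Bags: B1 = {b, c, d, e, f}  B2 = {a, c, d, e, f}
Tree: B1–B2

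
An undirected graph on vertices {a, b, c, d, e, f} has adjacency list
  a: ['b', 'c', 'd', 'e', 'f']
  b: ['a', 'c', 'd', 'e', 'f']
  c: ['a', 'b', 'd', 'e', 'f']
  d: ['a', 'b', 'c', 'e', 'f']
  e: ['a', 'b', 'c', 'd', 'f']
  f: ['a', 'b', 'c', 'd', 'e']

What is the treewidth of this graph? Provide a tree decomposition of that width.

With just one bag of size 6, the width is 6 − 1 = 5, so tw(G) ≤ 5. On the other hand G contains the 6-clique {a, b, c, d, e, f}. A clique must lie in a single bag of any decomposition, so no decomposition can have width below 5. The upper and lower bounds meet at 5, so that is the treewidth.

Treewidth 5.
Bags: B1 = {a, b, c, d, e, f}
Tree: (single bag)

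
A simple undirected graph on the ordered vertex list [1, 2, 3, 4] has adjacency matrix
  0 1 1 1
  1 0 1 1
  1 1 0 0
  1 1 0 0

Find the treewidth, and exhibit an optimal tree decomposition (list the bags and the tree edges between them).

The largest bag has 3 vertices, giving width 2; this decomposition certifies tw(G) ≤ 2. Conversely, {1, 2, 3} is a clique of size 3, and the vertices of any clique must share a bag in every tree decomposition; so some bag has ≥ 3 vertices and tw(G) ≥ 2. Therefore the treewidth is 2.

Treewidth 2.
Bags: B1 = {1, 2, 3}  B2 = {1, 2, 4}
Tree: B1–B2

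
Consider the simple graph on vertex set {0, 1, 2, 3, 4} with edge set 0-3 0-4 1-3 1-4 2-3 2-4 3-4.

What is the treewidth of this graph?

2

A width-2 tree decomposition is:
Bags: B1 = {0, 3, 4}  B2 = {2, 3, 4}  B3 = {1, 3, 4}
Tree: B1–B2, B2–B3
Every bag has size at most 3, so the width is 3 − 1 = 2 and tw(G) ≤ 2. On the other hand G contains the 3-clique {0, 3, 4}. A clique must lie in a single bag of any decomposition, so no decomposition can have width below 2. Hence tw(G) = 2 exactly.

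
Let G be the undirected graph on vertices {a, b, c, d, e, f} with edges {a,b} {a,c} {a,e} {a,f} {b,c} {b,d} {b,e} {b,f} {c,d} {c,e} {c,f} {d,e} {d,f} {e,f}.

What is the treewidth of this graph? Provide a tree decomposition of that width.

Treewidth 4.
One optimal decomposition is:
Bags: B1 = {b, c, d, e, f}  B2 = {a, b, c, e, f}
Tree: B1–B2

Every bag has size at most 5, so the width is 5 − 1 = 4 and tw(G) ≤ 4. For the lower bound, the 5 vertices {b, c, d, e, f} are pairwise adjacent, and any tree decomposition puts a clique entirely inside one bag — forcing width ≥ 4. The upper and lower bounds meet at 4, so that is the treewidth.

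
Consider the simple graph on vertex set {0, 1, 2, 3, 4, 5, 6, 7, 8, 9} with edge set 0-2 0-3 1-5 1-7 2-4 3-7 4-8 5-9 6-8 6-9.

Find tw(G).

A width-2 tree decomposition is:
Bags: B1 = {1, 5, 7}  B2 = {3, 5, 7}  B3 = {0, 3, 5}  B4 = {0, 2, 5}  B5 = {2, 4, 5}  B6 = {4, 5, 8}  B7 = {5, 6, 8}  B8 = {5, 6, 9}
Tree: B1–B2, B2–B3, B3–B4, B4–B5, B5–B6, B6–B7, B7–B8
Each bag holds 3 vertices, so the decomposition has width 2, which upper-bounds the treewidth. The edges 5–1–7–3–0–2–4–8–6–9–5 form a cycle, so G is not a tree and its treewidth is at least 2. Hence tw(G) = 2 exactly.

2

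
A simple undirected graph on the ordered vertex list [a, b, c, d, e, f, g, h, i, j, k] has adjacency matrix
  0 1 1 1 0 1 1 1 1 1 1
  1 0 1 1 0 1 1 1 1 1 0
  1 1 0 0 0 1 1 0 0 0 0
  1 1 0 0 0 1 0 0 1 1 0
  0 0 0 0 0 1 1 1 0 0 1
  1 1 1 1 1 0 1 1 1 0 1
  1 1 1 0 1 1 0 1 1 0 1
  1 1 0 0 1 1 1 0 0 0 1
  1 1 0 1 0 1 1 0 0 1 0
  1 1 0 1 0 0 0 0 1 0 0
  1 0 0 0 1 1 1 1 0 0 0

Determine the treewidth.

A width-4 tree decomposition is:
Bags: B1 = {a, b, c, f, g}  B2 = {a, b, f, g, h}  B3 = {a, b, f, g, i}  B4 = {a, b, d, f, i}  B5 = {a, f, g, h, k}  B6 = {e, f, g, h, k}  B7 = {a, b, d, i, j}
Tree: B1–B2, B1–B3, B3–B4, B2–B5, B5–B6, B4–B7
Each bag holds 5 vertices, so the decomposition has width 4, which upper-bounds the treewidth. On the other hand G contains the 5-clique {a, b, d, i, j}. A clique must lie in a single bag of any decomposition, so no decomposition can have width below 4. Therefore the treewidth is 4.

4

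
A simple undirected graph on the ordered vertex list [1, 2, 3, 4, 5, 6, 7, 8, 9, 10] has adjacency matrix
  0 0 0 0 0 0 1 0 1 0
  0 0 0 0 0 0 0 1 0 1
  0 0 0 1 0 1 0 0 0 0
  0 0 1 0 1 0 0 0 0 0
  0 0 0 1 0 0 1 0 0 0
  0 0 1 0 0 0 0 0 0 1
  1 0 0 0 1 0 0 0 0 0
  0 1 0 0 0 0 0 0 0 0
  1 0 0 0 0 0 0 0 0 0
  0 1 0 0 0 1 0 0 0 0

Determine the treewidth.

A width-1 tree decomposition is:
Bags: B1 = {1, 9}  B2 = {1, 7}  B3 = {5, 7}  B4 = {4, 5}  B5 = {3, 4}  B6 = {3, 6}  B7 = {6, 10}  B8 = {2, 10}  B9 = {2, 8}
Tree: B1–B2, B2–B3, B3–B4, B4–B5, B5–B6, B6–B7, B7–B8, B8–B9
Every bag has size at most 2, so the width is 2 − 1 = 1 and tw(G) ≤ 1. Since G has at least one edge (e.g. 9–1), it is not an edgeless graph, so tw(G) ≥ 1. Hence tw(G) = 1 exactly.

1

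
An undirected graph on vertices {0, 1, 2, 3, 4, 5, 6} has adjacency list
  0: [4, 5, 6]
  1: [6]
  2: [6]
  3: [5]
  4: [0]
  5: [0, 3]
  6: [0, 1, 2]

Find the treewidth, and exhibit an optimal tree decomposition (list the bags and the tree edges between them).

The largest bag has 2 vertices, giving width 1; this decomposition certifies tw(G) ≤ 1. G has an edge, so its treewidth is at least 1. Combining the bounds, tw(G) = 1.

Treewidth 1.
One such decomposition:
Bags: B1 = {0, 4}  B2 = {0, 5}  B3 = {3, 5}  B4 = {0, 6}  B5 = {1, 6}  B6 = {2, 6}
Tree: B1–B2, B2–B3, B1–B4, B4–B5, B5–B6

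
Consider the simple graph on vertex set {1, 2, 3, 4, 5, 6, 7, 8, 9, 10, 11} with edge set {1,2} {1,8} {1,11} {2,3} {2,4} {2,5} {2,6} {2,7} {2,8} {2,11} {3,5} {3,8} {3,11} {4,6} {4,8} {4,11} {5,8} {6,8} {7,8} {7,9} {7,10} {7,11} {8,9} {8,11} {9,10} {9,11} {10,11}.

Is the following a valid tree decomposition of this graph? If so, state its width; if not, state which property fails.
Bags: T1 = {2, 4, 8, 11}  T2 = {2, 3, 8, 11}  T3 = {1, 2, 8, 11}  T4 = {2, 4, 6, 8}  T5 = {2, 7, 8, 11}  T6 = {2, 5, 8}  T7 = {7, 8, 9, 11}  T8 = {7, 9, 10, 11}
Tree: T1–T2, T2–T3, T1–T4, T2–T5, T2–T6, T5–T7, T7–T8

A tree decomposition must satisfy three properties: every vertex lies in some bag; for every edge, both endpoints lie together in some bag; and for every vertex, the bags containing it form a connected subtree. Here edge (3,5) lies in no bag, so the decomposition is invalid.

No — edge (3,5) lies in no bag.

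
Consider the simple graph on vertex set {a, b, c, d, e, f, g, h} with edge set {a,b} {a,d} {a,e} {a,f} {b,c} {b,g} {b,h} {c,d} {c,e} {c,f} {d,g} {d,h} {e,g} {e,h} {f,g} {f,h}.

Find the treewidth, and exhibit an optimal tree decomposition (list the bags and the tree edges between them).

Treewidth 4.
One such decomposition:
Bags: B1 = {b, d, e, f, g}  B2 = {a, b, d, e, f}  B3 = {b, d, e, f, h}  B4 = {b, c, d, e, f}
Tree: B1–B2, B2–B3, B3–B4

The largest bag has 5 vertices, giving width 4; this decomposition certifies tw(G) ≤ 4. For the lower bound: the 5 vertex sets {b,g}, {a,d}, {f,h}, {e}, {c} are disjoint, each induces a connected subgraph, and every pair is joined by at least one edge of G. Contracting each set to a single vertex therefore yields K_{5} as a minor, and since treewidth is minor-monotone, tw(G) ≥ tw(K_{5}) = 4. Combining the bounds, tw(G) = 4.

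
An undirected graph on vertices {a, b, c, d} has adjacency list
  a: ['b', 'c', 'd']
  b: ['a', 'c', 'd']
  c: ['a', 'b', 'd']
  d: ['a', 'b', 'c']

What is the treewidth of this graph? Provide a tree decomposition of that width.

With just one bag of size 4, the width is 4 − 1 = 3, so tw(G) ≤ 3. For the lower bound, the 4 vertices {a, b, c, d} are pairwise adjacent, and any tree decomposition puts a clique entirely inside one bag — forcing width ≥ 3. Combining the bounds, tw(G) = 3.

Treewidth 3.
Bags: B1 = {a, b, c, d}
Tree: (single bag)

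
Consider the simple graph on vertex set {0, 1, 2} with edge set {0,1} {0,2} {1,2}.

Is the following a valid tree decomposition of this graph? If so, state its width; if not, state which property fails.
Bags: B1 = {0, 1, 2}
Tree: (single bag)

Vertex coverage: the bags together contain {0, 1, 2}, the full vertex set. Edge coverage: each edge of G has both endpoints in at least one bag. Running intersection: for every vertex, the bags containing it form a connected subtree. All three properties hold, so this is a valid tree decomposition of width max|bag| − 1 = 2, and hence tw(G) ≤ 2.

Yes; width 2.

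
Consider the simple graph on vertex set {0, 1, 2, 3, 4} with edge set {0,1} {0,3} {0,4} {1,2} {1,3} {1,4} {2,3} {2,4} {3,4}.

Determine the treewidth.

A width-3 tree decomposition is:
Bags: B1 = {0, 1, 3, 4}  B2 = {1, 2, 3, 4}
Tree: B1–B2
The largest bag has 4 vertices, giving width 3; this decomposition certifies tw(G) ≤ 3. On the other hand G contains the 4-clique {0, 1, 3, 4}. A clique must lie in a single bag of any decomposition, so no decomposition can have width below 3. Therefore the treewidth is 3.

3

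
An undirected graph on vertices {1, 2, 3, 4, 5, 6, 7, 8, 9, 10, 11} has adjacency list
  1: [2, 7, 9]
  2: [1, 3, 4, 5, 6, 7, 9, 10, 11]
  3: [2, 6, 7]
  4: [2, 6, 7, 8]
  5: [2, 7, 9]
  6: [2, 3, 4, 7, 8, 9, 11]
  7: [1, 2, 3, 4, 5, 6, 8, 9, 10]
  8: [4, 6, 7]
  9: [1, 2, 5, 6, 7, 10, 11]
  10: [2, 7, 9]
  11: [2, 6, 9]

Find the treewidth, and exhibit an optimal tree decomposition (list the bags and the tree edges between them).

Treewidth 3.
One optimal decomposition is:
Bags: B1 = {2, 6, 7, 9}  B2 = {2, 4, 6, 7}  B3 = {2, 3, 6, 7}  B4 = {2, 6, 9, 11}  B5 = {4, 6, 7, 8}  B6 = {2, 7, 9, 10}  B7 = {1, 2, 7, 9}  B8 = {2, 5, 7, 9}
Tree: B1–B2, B2–B3, B1–B4, B2–B5, B1–B6, B1–B7, B7–B8

The largest bag has 4 vertices, giving width 3; this decomposition certifies tw(G) ≤ 3. On the other hand G contains the 4-clique {4, 6, 7, 8}. A clique must lie in a single bag of any decomposition, so no decomposition can have width below 3. The upper and lower bounds meet at 3, so that is the treewidth.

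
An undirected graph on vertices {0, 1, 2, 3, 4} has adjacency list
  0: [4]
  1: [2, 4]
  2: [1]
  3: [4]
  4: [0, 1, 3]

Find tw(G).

A width-1 tree decomposition is:
Bags: B1 = {1, 4}  B2 = {3, 4}  B3 = {1, 2}  B4 = {0, 4}
Tree: B1–B2, B1–B3, B1–B4
Every bag has size at most 2, so the width is 2 − 1 = 1 and tw(G) ≤ 1. G has an edge, so its treewidth is at least 1. The upper and lower bounds meet at 1, so that is the treewidth.

1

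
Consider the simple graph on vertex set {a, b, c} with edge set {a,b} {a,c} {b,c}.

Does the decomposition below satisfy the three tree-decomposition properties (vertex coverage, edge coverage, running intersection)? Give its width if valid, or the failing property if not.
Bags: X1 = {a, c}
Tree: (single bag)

No — vertex b appears in no bag.

A tree decomposition must satisfy three properties: every vertex lies in some bag; for every edge, both endpoints lie together in some bag; and for every vertex, the bags containing it form a connected subtree. Here vertex b appears in no bag, so the decomposition is invalid.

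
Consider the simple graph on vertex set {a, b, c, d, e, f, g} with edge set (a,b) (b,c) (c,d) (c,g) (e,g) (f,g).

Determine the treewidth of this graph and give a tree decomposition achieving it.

Treewidth 1.
One such decomposition:
Bags: B1 = {c, g}  B2 = {b, c}  B3 = {c, d}  B4 = {f, g}  B5 = {a, b}  B6 = {e, g}
Tree: B1–B2, B2–B3, B1–B4, B2–B5, B1–B6

Each bag holds 2 vertices, so the decomposition has width 1, which upper-bounds the treewidth. Since G has at least one edge (e.g. c–g), it is not an edgeless graph, so tw(G) ≥ 1. Therefore the treewidth is 1.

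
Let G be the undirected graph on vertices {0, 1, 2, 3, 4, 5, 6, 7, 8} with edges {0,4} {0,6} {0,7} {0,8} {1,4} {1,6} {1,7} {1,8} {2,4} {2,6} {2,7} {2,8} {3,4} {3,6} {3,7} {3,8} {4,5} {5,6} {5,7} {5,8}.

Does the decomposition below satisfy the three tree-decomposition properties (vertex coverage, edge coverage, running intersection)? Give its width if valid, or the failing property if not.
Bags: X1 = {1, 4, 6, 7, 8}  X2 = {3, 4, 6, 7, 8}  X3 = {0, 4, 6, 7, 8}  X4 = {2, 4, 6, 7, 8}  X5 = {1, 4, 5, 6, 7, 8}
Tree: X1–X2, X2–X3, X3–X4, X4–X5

A tree decomposition must satisfy three properties: every vertex lies in some bag; for every edge, both endpoints lie together in some bag; and for every vertex, the bags containing it form a connected subtree. Here bags containing vertex 1 are not connected in the tree, so the decomposition is invalid.

No — bags containing vertex 1 are not connected in the tree.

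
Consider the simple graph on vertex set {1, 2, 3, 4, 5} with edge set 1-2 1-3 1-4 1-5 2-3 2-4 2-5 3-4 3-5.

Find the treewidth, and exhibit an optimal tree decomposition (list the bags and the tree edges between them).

Treewidth 3.
One optimal decomposition is:
Bags: B1 = {1, 2, 3, 4}  B2 = {1, 2, 3, 5}
Tree: B1–B2

The largest bag has 4 vertices, giving width 3; this decomposition certifies tw(G) ≤ 3. Conversely, {1, 2, 3, 4} is a clique of size 4, and the vertices of any clique must share a bag in every tree decomposition; so some bag has ≥ 4 vertices and tw(G) ≥ 3. Therefore the treewidth is 3.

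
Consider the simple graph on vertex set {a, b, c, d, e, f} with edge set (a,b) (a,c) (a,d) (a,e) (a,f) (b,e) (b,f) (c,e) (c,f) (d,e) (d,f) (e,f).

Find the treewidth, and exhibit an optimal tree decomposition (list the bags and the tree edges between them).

Each bag holds 4 vertices, so the decomposition has width 3, which upper-bounds the treewidth. For the lower bound, the 4 vertices {a, d, e, f} are pairwise adjacent, and any tree decomposition puts a clique entirely inside one bag — forcing width ≥ 3. The upper and lower bounds meet at 3, so that is the treewidth.

Treewidth 3.
One optimal decomposition is:
Bags: B1 = {a, d, e, f}  B2 = {a, c, e, f}  B3 = {a, b, e, f}
Tree: B1–B2, B2–B3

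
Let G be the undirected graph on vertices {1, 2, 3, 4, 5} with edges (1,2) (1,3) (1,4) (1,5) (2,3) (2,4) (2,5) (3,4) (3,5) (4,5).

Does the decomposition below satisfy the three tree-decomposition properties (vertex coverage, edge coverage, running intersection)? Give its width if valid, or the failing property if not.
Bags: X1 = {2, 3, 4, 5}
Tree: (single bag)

A tree decomposition must satisfy three properties: every vertex lies in some bag; for every edge, both endpoints lie together in some bag; and for every vertex, the bags containing it form a connected subtree. Here vertex 1 appears in no bag, so the decomposition is invalid.

No — vertex 1 appears in no bag.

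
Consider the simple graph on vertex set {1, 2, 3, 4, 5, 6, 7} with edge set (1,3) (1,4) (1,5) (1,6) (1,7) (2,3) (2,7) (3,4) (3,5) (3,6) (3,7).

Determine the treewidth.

2

A width-2 tree decomposition is:
Bags: B1 = {1, 3, 4}  B2 = {1, 3, 7}  B3 = {2, 3, 7}  B4 = {1, 3, 5}  B5 = {1, 3, 6}
Tree: B1–B2, B2–B3, B2–B4, B4–B5
Every bag has size at most 3, so the width is 3 − 1 = 2 and tw(G) ≤ 2. On the other hand G contains the 3-clique {1, 3, 4}. A clique must lie in a single bag of any decomposition, so no decomposition can have width below 2. Combining the bounds, tw(G) = 2.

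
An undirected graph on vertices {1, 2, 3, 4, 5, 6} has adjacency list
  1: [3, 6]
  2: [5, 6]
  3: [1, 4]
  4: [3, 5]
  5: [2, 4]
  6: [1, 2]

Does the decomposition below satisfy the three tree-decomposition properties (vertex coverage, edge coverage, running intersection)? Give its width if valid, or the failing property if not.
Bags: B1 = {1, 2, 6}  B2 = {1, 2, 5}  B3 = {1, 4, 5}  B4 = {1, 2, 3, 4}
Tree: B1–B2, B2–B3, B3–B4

A tree decomposition must satisfy three properties: every vertex lies in some bag; for every edge, both endpoints lie together in some bag; and for every vertex, the bags containing it form a connected subtree. Here bags containing vertex 2 are not connected in the tree, so the decomposition is invalid.

No — bags containing vertex 2 are not connected in the tree.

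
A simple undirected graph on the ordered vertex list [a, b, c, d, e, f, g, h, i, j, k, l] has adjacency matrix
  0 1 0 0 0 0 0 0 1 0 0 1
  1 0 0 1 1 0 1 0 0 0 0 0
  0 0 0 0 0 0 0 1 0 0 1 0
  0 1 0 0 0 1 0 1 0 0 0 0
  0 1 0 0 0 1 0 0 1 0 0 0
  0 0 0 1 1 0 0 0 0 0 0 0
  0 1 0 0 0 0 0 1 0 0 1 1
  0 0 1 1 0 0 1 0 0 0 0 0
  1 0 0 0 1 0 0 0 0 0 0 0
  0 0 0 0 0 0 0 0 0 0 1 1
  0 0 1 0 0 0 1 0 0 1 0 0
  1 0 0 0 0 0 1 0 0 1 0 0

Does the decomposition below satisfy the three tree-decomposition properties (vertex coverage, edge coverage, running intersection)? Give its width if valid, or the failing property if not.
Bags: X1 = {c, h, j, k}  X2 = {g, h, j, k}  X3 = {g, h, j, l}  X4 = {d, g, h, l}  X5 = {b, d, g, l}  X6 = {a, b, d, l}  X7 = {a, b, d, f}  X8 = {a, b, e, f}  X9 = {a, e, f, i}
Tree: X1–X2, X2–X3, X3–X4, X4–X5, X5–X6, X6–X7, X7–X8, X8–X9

Every vertex of G appears in some bag (union = {a, b, c, d, e, f, g, h, i, j, k, l}); every edge is covered by a bag; and for each vertex v the set of bags containing v is connected in the bag tree. The decomposition is therefore valid. The largest bag has 4 vertices, so the width is 3.

Yes; width 3.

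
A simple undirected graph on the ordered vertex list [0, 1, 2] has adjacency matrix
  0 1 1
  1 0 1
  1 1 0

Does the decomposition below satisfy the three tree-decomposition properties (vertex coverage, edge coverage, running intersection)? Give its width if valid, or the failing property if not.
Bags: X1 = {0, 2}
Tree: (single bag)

No — vertex 1 appears in no bag.

A tree decomposition must satisfy three properties: every vertex lies in some bag; for every edge, both endpoints lie together in some bag; and for every vertex, the bags containing it form a connected subtree. Here vertex 1 appears in no bag, so the decomposition is invalid.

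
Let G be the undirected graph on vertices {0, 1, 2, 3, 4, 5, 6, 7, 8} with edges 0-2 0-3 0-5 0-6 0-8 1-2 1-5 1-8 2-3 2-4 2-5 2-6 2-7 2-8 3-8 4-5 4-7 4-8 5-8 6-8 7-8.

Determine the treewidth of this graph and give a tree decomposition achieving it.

Treewidth 3.
Bags: B1 = {0, 2, 5, 8}  B2 = {2, 4, 5, 8}  B3 = {1, 2, 5, 8}  B4 = {0, 2, 6, 8}  B5 = {0, 2, 3, 8}  B6 = {2, 4, 7, 8}
Tree: B1–B2, B1–B3, B1–B4, B1–B5, B2–B6

Every bag has size at most 4, so the width is 4 − 1 = 3 and tw(G) ≤ 3. For the lower bound, the 4 vertices {0, 2, 3, 8} are pairwise adjacent, and any tree decomposition puts a clique entirely inside one bag — forcing width ≥ 3. Combining the bounds, tw(G) = 3.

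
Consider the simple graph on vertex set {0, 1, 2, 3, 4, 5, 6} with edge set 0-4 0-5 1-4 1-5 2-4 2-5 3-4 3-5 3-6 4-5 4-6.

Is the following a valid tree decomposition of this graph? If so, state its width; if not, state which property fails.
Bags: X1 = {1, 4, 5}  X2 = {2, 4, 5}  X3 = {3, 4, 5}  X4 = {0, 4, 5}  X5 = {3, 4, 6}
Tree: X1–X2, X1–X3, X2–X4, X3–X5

Yes; width 2.

Vertex coverage: the bags together contain {0, 1, 2, 3, 4, 5, 6}, the full vertex set. Edge coverage: each edge of G has both endpoints in at least one bag. Running intersection: for every vertex, the bags containing it form a connected subtree. All three properties hold, so this is a valid tree decomposition of width max|bag| − 1 = 2, and hence tw(G) ≤ 2.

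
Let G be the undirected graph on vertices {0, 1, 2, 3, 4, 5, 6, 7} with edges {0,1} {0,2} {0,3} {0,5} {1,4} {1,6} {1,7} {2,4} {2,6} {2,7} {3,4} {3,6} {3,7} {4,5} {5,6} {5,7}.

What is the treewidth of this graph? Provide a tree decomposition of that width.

Treewidth 4.
One such decomposition:
Bags: B1 = {1, 2, 3, 5, 6}  B2 = {1, 2, 3, 4, 5}  B3 = {1, 2, 3, 5, 7}  B4 = {0, 1, 2, 3, 5}
Tree: B1–B2, B2–B3, B3–B4

Every bag has size at most 5, so the width is 5 − 1 = 4 and tw(G) ≤ 4. For the lower bound: the 5 vertex sets {1,6}, {4,5}, {2,7}, {3}, {0} are disjoint, each induces a connected subgraph, and every pair is joined by at least one edge of G. Contracting each set to a single vertex therefore yields K_{5} as a minor, and since treewidth is minor-monotone, tw(G) ≥ tw(K_{5}) = 4. Combining the bounds, tw(G) = 4.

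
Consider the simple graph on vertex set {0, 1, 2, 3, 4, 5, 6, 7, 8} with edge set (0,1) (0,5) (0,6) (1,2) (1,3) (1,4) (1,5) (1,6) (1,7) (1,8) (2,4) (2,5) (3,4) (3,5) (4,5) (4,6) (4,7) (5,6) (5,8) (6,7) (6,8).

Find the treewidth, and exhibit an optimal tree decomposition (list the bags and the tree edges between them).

Treewidth 3.
Bags: B1 = {1, 2, 4, 5}  B2 = {1, 4, 5, 6}  B3 = {1, 5, 6, 8}  B4 = {1, 3, 4, 5}  B5 = {1, 4, 6, 7}  B6 = {0, 1, 5, 6}
Tree: B1–B2, B2–B3, B2–B4, B2–B5, B3–B6

Each bag holds 4 vertices, so the decomposition has width 3, which upper-bounds the treewidth. Conversely, {0, 1, 5, 6} is a clique of size 4, and the vertices of any clique must share a bag in every tree decomposition; so some bag has ≥ 4 vertices and tw(G) ≥ 3. Hence tw(G) = 3 exactly.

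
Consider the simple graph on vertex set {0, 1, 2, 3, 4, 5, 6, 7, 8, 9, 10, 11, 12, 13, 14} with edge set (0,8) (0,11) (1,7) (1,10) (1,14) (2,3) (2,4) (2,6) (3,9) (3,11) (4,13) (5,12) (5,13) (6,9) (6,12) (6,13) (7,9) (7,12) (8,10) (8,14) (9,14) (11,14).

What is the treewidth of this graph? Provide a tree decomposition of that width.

The largest bag has 4 vertices, giving width 3; this decomposition certifies tw(G) ≤ 3. For the lower bound: the 4 vertex sets {0,8,10}, {1}, {14}, {3,7,9,11} are disjoint, each induces a connected subgraph, and every pair is joined by at least one edge of G. Contracting each set to a single vertex therefore yields K_{4} as a minor, and since treewidth is minor-monotone, tw(G) ≥ tw(K_{4}) = 3. Combining the bounds, tw(G) = 3.

Treewidth 3.
One such decomposition:
Bags: B1 = {0, 1, 8, 10}  B2 = {0, 1, 8, 14}  B3 = {0, 1, 11, 14}  B4 = {1, 7, 11, 14}  B5 = {7, 9, 11, 14}  B6 = {3, 7, 9, 11}  B7 = {3, 7, 9, 12}  B8 = {3, 6, 9, 12}  B9 = {2, 3, 6, 12}  B10 = {2, 5, 6, 12}  B11 = {2, 5, 6, 13}  B12 = {2, 4, 5, 13}
Tree: B1–B2, B2–B3, B3–B4, B4–B5, B5–B6, B6–B7, B7–B8, B8–B9, B9–B10, B10–B11, B11–B12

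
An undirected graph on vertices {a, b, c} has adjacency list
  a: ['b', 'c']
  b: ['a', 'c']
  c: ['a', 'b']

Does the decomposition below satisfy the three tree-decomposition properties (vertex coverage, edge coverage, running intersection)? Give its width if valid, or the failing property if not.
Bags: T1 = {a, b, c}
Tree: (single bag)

Yes; width 2.

Every vertex of G appears in some bag (union = {a, b, c}); every edge is covered by a bag; and for each vertex v the set of bags containing v is connected in the bag tree. The decomposition is therefore valid. The largest bag has 3 vertices, so the width is 2.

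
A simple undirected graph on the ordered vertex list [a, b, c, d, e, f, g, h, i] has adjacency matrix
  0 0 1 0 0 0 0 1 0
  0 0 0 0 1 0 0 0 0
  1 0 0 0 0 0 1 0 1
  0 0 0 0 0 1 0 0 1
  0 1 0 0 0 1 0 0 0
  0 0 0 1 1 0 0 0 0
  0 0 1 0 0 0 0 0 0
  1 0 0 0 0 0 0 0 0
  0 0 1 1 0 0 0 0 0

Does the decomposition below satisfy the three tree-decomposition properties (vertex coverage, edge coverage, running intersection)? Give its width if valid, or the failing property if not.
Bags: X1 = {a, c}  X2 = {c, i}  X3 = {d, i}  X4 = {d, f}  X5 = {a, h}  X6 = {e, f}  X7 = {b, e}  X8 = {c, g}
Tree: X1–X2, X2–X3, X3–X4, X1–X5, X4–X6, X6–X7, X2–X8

Checking the three conditions: (i) the bags cover all of {a, b, c, d, e, f, g, h, i}; (ii) for each edge, some bag contains both endpoints; (iii) the bags containing any fixed vertex form a subtree. All hold, so the decomposition is valid with width 2 − 1 = 1.

Yes; width 1.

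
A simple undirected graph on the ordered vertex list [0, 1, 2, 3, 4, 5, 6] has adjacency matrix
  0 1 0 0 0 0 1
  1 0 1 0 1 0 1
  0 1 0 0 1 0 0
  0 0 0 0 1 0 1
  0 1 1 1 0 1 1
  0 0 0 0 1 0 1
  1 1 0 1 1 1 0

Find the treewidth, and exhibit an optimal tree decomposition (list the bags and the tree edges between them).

Treewidth 2.
One optimal decomposition is:
Bags: B1 = {1, 4, 6}  B2 = {4, 5, 6}  B3 = {1, 2, 4}  B4 = {0, 1, 6}  B5 = {3, 4, 6}
Tree: B1–B2, B1–B3, B1–B4, B2–B5

Every bag has size at most 3, so the width is 3 − 1 = 2 and tw(G) ≤ 2. For the lower bound, the 3 vertices {0, 1, 6} are pairwise adjacent, and any tree decomposition puts a clique entirely inside one bag — forcing width ≥ 2. Hence tw(G) = 2 exactly.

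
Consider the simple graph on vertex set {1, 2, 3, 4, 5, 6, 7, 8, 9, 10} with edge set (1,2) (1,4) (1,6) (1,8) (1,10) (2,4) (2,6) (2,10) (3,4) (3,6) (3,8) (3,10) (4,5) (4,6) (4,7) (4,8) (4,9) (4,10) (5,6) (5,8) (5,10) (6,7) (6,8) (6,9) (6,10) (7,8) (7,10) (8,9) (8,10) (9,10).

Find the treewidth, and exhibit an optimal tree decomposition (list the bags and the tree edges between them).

The largest bag has 5 vertices, giving width 4; this decomposition certifies tw(G) ≤ 4. For the lower bound, the 5 vertices {1, 4, 6, 8, 10} are pairwise adjacent, and any tree decomposition puts a clique entirely inside one bag — forcing width ≥ 4. Therefore the treewidth is 4.

Treewidth 4.
Bags: B1 = {3, 4, 6, 8, 10}  B2 = {4, 6, 8, 9, 10}  B3 = {1, 4, 6, 8, 10}  B4 = {4, 6, 7, 8, 10}  B5 = {1, 2, 4, 6, 10}  B6 = {4, 5, 6, 8, 10}
Tree: B1–B2, B2–B3, B2–B4, B3–B5, B1–B6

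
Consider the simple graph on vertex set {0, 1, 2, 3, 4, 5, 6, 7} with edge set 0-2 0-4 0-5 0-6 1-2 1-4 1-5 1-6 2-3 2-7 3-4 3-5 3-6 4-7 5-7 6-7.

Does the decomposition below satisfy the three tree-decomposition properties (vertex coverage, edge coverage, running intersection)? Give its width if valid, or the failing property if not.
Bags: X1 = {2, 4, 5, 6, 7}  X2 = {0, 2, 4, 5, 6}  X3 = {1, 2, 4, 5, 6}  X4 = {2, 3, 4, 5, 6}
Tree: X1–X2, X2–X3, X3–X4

Vertex coverage: the bags together contain {0, 1, 2, 3, 4, 5, 6, 7}, the full vertex set. Edge coverage: each edge of G has both endpoints in at least one bag. Running intersection: for every vertex, the bags containing it form a connected subtree. All three properties hold, so this is a valid tree decomposition of width max|bag| − 1 = 4, and hence tw(G) ≤ 4.

Yes; width 4.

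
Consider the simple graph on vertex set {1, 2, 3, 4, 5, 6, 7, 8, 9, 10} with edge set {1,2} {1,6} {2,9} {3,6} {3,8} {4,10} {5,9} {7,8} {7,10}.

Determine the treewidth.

1

A width-1 tree decomposition is:
Bags: B1 = {5, 9}  B2 = {2, 9}  B3 = {1, 2}  B4 = {1, 6}  B5 = {3, 6}  B6 = {3, 8}  B7 = {7, 8}  B8 = {7, 10}  B9 = {4, 10}
Tree: B1–B2, B2–B3, B3–B4, B4–B5, B5–B6, B6–B7, B7–B8, B8–B9
Each bag holds 2 vertices, so the decomposition has width 1, which upper-bounds the treewidth. Since G has at least one edge (e.g. 5–9), it is not an edgeless graph, so tw(G) ≥ 1. The upper and lower bounds meet at 1, so that is the treewidth.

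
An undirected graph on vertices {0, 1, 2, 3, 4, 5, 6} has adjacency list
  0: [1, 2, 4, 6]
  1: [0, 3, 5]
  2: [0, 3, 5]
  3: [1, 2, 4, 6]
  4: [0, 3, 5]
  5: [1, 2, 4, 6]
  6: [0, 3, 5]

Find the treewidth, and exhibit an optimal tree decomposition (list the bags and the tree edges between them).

Every bag has size at most 4, so the width is 4 − 1 = 3 and tw(G) ≤ 3. For the lower bound: the 4 vertex sets {3,6}, {0,2}, {5}, {4} are disjoint, each induces a connected subgraph, and every pair is joined by at least one edge of G. Contracting each set to a single vertex therefore yields K_{4} as a minor, and since treewidth is minor-monotone, tw(G) ≥ tw(K_{4}) = 3. Therefore the treewidth is 3.

Treewidth 3.
One optimal decomposition is:
Bags: B1 = {0, 3, 5, 6}  B2 = {0, 2, 3, 5}  B3 = {0, 3, 4, 5}  B4 = {0, 1, 3, 5}
Tree: B1–B2, B2–B3, B3–B4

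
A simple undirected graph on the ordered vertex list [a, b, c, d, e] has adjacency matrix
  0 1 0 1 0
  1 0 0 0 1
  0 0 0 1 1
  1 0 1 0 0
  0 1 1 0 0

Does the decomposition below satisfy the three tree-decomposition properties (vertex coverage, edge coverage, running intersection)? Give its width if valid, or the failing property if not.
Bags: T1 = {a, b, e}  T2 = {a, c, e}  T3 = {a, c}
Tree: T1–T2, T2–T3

A tree decomposition must satisfy three properties: every vertex lies in some bag; for every edge, both endpoints lie together in some bag; and for every vertex, the bags containing it form a connected subtree. Here vertex d appears in no bag, so the decomposition is invalid.

No — vertex d appears in no bag.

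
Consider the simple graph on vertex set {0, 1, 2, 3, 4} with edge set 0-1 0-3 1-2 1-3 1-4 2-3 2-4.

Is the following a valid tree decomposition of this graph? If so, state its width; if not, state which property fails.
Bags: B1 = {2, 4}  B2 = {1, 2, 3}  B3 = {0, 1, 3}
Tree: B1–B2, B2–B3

A tree decomposition must satisfy three properties: every vertex lies in some bag; for every edge, both endpoints lie together in some bag; and for every vertex, the bags containing it form a connected subtree. Here edge (1,4) lies in no bag, so the decomposition is invalid.

No — edge (1,4) lies in no bag.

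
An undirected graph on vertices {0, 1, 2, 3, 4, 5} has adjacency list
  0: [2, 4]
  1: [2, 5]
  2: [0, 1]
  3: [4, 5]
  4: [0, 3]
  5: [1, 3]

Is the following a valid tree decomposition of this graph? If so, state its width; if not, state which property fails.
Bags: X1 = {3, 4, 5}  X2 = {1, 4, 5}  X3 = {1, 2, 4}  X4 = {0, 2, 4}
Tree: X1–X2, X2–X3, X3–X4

Checking the three conditions: (i) the bags cover all of {0, 1, 2, 3, 4, 5}; (ii) for each edge, some bag contains both endpoints; (iii) the bags containing any fixed vertex form a subtree. All hold, so the decomposition is valid with width 3 − 1 = 2.

Yes; width 2.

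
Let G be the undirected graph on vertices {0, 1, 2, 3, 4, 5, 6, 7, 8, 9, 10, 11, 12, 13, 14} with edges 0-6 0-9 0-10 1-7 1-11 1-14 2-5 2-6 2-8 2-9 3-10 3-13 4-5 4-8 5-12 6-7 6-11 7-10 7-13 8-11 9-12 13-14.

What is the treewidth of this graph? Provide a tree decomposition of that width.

Each bag holds 4 vertices, so the decomposition has width 3, which upper-bounds the treewidth. For the lower bound: the 4 vertex sets {3,13,14}, {1}, {7}, {0,6,10,11} are disjoint, each induces a connected subgraph, and every pair is joined by at least one edge of G. Contracting each set to a single vertex therefore yields K_{4} as a minor, and since treewidth is minor-monotone, tw(G) ≥ tw(K_{4}) = 3. Combining the bounds, tw(G) = 3.

Treewidth 3.
One such decomposition:
Bags: B1 = {1, 3, 13, 14}  B2 = {1, 3, 7, 13}  B3 = {1, 3, 7, 10}  B4 = {1, 7, 10, 11}  B5 = {6, 7, 10, 11}  B6 = {0, 6, 10, 11}  B7 = {0, 6, 8, 11}  B8 = {0, 2, 6, 8}  B9 = {0, 2, 8, 9}  B10 = {2, 4, 8, 9}  B11 = {2, 4, 5, 9}  B12 = {4, 5, 9, 12}
Tree: B1–B2, B2–B3, B3–B4, B4–B5, B5–B6, B6–B7, B7–B8, B8–B9, B9–B10, B10–B11, B11–B12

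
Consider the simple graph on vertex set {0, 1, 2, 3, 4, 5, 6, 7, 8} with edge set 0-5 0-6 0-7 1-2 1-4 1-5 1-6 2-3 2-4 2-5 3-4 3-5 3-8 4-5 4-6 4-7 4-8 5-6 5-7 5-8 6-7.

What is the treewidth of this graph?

A width-3 tree decomposition is:
Bags: B1 = {1, 2, 4, 5}  B2 = {2, 3, 4, 5}  B3 = {1, 4, 5, 6}  B4 = {4, 5, 6, 7}  B5 = {0, 5, 6, 7}  B6 = {3, 4, 5, 8}
Tree: B1–B2, B1–B3, B3–B4, B4–B5, B2–B6
The largest bag has 4 vertices, giving width 3; this decomposition certifies tw(G) ≤ 3. On the other hand G contains the 4-clique {0, 5, 6, 7}. A clique must lie in a single bag of any decomposition, so no decomposition can have width below 3. The upper and lower bounds meet at 3, so that is the treewidth.

3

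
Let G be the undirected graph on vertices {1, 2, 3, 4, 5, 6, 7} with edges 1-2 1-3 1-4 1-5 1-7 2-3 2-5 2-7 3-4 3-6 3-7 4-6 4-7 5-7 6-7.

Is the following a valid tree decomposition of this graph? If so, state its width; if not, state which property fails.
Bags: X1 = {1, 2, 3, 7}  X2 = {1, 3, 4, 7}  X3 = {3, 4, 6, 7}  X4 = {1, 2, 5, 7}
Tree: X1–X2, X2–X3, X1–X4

Vertex coverage: the bags together contain {1, 2, 3, 4, 5, 6, 7}, the full vertex set. Edge coverage: each edge of G has both endpoints in at least one bag. Running intersection: for every vertex, the bags containing it form a connected subtree. All three properties hold, so this is a valid tree decomposition of width max|bag| − 1 = 3, and hence tw(G) ≤ 3.

Yes; width 3.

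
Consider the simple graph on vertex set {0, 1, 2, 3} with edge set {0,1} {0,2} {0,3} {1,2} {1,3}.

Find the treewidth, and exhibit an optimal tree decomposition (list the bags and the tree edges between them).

Each bag holds 3 vertices, so the decomposition has width 2, which upper-bounds the treewidth. For the lower bound, the 3 vertices {0, 1, 2} are pairwise adjacent, and any tree decomposition puts a clique entirely inside one bag — forcing width ≥ 2. Hence tw(G) = 2 exactly.

Treewidth 2.
Bags: B1 = {0, 1, 3}  B2 = {0, 1, 2}
Tree: B1–B2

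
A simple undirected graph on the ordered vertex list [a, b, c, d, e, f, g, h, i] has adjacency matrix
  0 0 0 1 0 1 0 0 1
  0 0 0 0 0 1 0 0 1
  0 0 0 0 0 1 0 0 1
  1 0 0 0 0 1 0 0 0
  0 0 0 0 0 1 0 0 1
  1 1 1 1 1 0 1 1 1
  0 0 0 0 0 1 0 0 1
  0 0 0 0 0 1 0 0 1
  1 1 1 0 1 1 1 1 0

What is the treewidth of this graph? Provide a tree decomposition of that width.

Each bag holds 3 vertices, so the decomposition has width 2, which upper-bounds the treewidth. Conversely, {a, d, f} is a clique of size 3, and the vertices of any clique must share a bag in every tree decomposition; so some bag has ≥ 3 vertices and tw(G) ≥ 2. The upper and lower bounds meet at 2, so that is the treewidth.

Treewidth 2.
Bags: B1 = {a, f, i}  B2 = {f, h, i}  B3 = {f, g, i}  B4 = {b, f, i}  B5 = {e, f, i}  B6 = {a, d, f}  B7 = {c, f, i}
Tree: B1–B2, B2–B3, B3–B4, B4–B5, B1–B6, B5–B7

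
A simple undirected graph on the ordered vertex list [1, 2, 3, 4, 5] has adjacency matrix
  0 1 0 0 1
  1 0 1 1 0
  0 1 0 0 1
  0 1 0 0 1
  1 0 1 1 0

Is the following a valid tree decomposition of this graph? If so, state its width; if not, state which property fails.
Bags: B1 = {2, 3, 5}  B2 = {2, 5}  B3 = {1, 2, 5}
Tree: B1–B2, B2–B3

No — vertex 4 appears in no bag.

A tree decomposition must satisfy three properties: every vertex lies in some bag; for every edge, both endpoints lie together in some bag; and for every vertex, the bags containing it form a connected subtree. Here vertex 4 appears in no bag, so the decomposition is invalid.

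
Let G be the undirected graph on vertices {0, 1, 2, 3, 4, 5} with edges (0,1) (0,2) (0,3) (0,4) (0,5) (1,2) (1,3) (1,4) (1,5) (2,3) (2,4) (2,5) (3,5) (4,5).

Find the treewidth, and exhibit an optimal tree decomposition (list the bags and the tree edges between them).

Treewidth 4.
Bags: B1 = {0, 1, 2, 4, 5}  B2 = {0, 1, 2, 3, 5}
Tree: B1–B2

Every bag has size at most 5, so the width is 5 − 1 = 4 and tw(G) ≤ 4. Conversely, {0, 1, 2, 3, 5} is a clique of size 5, and the vertices of any clique must share a bag in every tree decomposition; so some bag has ≥ 5 vertices and tw(G) ≥ 4. Hence tw(G) = 4 exactly.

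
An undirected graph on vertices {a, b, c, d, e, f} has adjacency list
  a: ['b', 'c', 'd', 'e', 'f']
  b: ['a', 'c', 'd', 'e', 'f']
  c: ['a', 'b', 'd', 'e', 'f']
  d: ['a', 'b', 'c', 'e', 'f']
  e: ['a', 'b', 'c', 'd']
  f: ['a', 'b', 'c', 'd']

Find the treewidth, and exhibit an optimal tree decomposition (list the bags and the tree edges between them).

Every bag has size at most 5, so the width is 5 − 1 = 4 and tw(G) ≤ 4. On the other hand G contains the 5-clique {a, b, c, d, e}. A clique must lie in a single bag of any decomposition, so no decomposition can have width below 4. The upper and lower bounds meet at 4, so that is the treewidth.

Treewidth 4.
One such decomposition:
Bags: B1 = {a, b, c, d, e}  B2 = {a, b, c, d, f}
Tree: B1–B2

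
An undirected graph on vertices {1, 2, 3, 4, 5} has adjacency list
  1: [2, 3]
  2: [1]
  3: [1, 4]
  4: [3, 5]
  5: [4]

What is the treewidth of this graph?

A width-1 tree decomposition is:
Bags: B1 = {1, 3}  B2 = {3, 4}  B3 = {1, 2}  B4 = {4, 5}
Tree: B1–B2, B1–B3, B2–B4
Each bag holds 2 vertices, so the decomposition has width 1, which upper-bounds the treewidth. G has an edge, so its treewidth is at least 1. Combining the bounds, tw(G) = 1.

1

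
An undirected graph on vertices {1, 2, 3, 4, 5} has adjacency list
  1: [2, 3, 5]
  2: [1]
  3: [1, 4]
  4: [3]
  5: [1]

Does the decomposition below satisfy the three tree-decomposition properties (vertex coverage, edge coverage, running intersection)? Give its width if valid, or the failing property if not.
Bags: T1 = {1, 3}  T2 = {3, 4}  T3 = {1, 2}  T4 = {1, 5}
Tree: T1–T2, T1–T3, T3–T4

Yes; width 1.

Every vertex of G appears in some bag (union = {1, 2, 3, 4, 5}); every edge is covered by a bag; and for each vertex v the set of bags containing v is connected in the bag tree. The decomposition is therefore valid. The largest bag has 2 vertices, so the width is 1.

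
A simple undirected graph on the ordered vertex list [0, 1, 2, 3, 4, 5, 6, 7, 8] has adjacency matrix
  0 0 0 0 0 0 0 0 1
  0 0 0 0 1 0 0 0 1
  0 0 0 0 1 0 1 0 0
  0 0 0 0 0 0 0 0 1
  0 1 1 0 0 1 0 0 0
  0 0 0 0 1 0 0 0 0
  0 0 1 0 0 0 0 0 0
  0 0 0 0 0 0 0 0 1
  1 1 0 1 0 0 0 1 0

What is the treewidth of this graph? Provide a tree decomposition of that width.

Treewidth 1.
One optimal decomposition is:
Bags: B1 = {1, 8}  B2 = {1, 4}  B3 = {4, 5}  B4 = {0, 8}  B5 = {3, 8}  B6 = {2, 4}  B7 = {7, 8}  B8 = {2, 6}
Tree: B1–B2, B2–B3, B1–B4, B4–B5, B2–B6, B1–B7, B6–B8

The largest bag has 2 vertices, giving width 1; this decomposition certifies tw(G) ≤ 1. Any graph with an edge has treewidth ≥ 1, and G has the edge 8–1. The upper and lower bounds meet at 1, so that is the treewidth.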